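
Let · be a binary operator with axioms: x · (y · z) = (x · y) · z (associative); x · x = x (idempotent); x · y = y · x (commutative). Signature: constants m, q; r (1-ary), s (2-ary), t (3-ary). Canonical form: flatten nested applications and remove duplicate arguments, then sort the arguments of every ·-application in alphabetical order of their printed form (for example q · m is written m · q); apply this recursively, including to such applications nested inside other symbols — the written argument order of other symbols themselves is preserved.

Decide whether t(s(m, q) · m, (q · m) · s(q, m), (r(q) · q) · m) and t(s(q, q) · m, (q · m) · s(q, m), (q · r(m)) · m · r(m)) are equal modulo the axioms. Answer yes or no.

Left:  t(s(m, q) · m, (q · m) · s(q, m), (r(q) · q) · m)
  Work inside:  (q · m) · s(q, m)
  Merge nested applications:  q · m · s(q, m)
  Order the arguments:  m · q · s(q, m)
  Put back:  t(m · s(m, q), m · q · s(q, m), m · q · r(q))
Right:  t(s(q, q) · m, (q · m) · s(q, m), (q · r(m)) · m · r(m))
  Work inside:  (q · r(m)) · m · r(m)
  Un-nest:  q · r(m) · m · r(m)
  Deduplicate:  drop duplicate r(m)
  Sort arguments:  m · q · r(m)
  Reassemble:  t(m · s(q, q), m · q · s(q, m), m · q · r(m))

Answer: no — t(m · s(m, q), m · q · s(q, m), m · q · r(q)) vs t(m · s(q, q), m · q · s(q, m), m · q · r(m))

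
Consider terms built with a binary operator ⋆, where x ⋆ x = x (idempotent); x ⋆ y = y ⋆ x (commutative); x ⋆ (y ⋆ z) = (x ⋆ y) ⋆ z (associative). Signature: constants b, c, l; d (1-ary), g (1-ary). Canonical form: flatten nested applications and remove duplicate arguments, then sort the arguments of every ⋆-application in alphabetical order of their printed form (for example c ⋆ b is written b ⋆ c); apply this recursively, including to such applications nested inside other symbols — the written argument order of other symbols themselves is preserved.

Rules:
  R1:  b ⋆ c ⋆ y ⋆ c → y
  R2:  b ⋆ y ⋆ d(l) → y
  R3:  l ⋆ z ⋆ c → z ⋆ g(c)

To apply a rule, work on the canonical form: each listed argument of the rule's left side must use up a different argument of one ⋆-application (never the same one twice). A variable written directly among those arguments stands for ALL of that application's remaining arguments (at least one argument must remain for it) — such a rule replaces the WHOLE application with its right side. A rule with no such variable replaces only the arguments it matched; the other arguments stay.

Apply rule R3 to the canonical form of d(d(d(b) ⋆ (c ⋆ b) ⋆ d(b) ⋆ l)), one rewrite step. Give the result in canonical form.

Canonical form:  d(d(b ⋆ c ⋆ d(b) ⋆ l))
Match R3:  consume c, l;  z := b ⋆ d(b)
The variable takes the whole remainder — replace the entire application.
Giving:  d(d(b ⋆ d(b) ⋆ g(c)))

Answer: d(d(b ⋆ d(b) ⋆ g(c)))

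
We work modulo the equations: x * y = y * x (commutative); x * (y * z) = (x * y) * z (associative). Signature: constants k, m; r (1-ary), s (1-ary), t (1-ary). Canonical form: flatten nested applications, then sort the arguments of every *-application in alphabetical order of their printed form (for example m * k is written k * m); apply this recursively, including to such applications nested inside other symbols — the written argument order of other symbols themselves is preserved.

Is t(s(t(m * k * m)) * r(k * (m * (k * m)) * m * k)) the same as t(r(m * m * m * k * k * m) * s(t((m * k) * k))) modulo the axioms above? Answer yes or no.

Answer: no — t(r(k * k * k * m * m * m) * s(t(k * m * m))) vs t(r(k * k * m * m * m * m) * s(t(k * k * m)))

Derivation:
Left:  t(s(t(m * k * m)) * r(k * (m * (k * m)) * m * k))
  Focus inside:  s(t(m * k * m)) * r(k * (m * (k * m)) * m * k)
  Inside:  s(t(m * k * m))  →  s(t(k * m * m))
  Simplify inside:  r(k * (m * (k * m)) * m * k)  →  r(k * k * k * m * m * m)
  Order the arguments:  r(k * k * k * m * m * m) * s(t(k * m * m))
  Reassemble:  t(r(k * k * k * m * m * m) * s(t(k * m * m)))
Right:  t(r(m * m * m * k * k * m) * s(t((m * k) * k)))
  Focus inside:  r(m * m * m * k * k * m) * s(t((m * k) * k))
  Canonicalize subterm:  r(m * m * m * k * k * m)  →  r(k * k * m * m * m * m)
  Inside:  s(t((m * k) * k))  →  s(t(k * k * m))
  Sort arguments:  r(k * k * m * m * m * m) * s(t(k * k * m))
  Put back:  t(r(k * k * m * m * m * m) * s(t(k * k * m)))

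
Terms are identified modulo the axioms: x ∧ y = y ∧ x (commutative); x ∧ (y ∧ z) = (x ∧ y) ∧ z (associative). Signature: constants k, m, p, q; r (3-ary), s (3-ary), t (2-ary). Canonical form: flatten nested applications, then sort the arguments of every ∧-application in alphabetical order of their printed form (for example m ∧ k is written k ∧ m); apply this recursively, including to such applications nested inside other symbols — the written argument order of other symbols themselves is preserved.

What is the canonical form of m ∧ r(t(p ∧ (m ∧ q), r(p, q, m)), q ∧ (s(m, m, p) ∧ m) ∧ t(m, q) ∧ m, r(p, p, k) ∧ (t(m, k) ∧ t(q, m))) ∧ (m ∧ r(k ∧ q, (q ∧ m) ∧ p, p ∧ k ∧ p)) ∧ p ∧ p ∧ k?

Answer: k ∧ m ∧ m ∧ p ∧ p ∧ r(k ∧ q, m ∧ p ∧ q, k ∧ p ∧ p) ∧ r(t(m ∧ p ∧ q, r(p, q, m)), m ∧ m ∧ q ∧ s(m, m, p) ∧ t(m, q), r(p, p, k) ∧ t(m, k) ∧ t(q, m))

Derivation:
Un-nest:  m ∧ r(t(p ∧ (m ∧ q), r(p, q, m)), q ∧ (s(m, m, p) ∧ m) ∧ t(m, q) ∧ m, r(p, p, k) ∧ (t(m, k) ∧ t(q, m))) ∧ m ∧ r(k ∧ q, (q ∧ m) ∧ p, p ∧ k ∧ p) ∧ p ∧ p ∧ k
Simplify inside:  r(t(p ∧ (m ∧ q), r(p, q, m)), q ∧ (s(m, m, p) ∧ m) ∧ t(m, q) ∧ m, r(p, p, k) ∧ (t(m, k) ∧ t(q, m)))  →  r(t(m ∧ p ∧ q, r(p, q, m)), m ∧ m ∧ q ∧ s(m, m, p) ∧ t(m, q), r(p, p, k) ∧ t(m, k) ∧ t(q, m))
Canonicalize subterm:  r(k ∧ q, (q ∧ m) ∧ p, p ∧ k ∧ p)  →  r(k ∧ q, m ∧ p ∧ q, k ∧ p ∧ p)
Sort arguments:  k ∧ m ∧ m ∧ p ∧ p ∧ r(k ∧ q, m ∧ p ∧ q, k ∧ p ∧ p) ∧ r(t(m ∧ p ∧ q, r(p, q, m)), m ∧ m ∧ q ∧ s(m, m, p) ∧ t(m, q), r(p, p, k) ∧ t(m, k) ∧ t(q, m))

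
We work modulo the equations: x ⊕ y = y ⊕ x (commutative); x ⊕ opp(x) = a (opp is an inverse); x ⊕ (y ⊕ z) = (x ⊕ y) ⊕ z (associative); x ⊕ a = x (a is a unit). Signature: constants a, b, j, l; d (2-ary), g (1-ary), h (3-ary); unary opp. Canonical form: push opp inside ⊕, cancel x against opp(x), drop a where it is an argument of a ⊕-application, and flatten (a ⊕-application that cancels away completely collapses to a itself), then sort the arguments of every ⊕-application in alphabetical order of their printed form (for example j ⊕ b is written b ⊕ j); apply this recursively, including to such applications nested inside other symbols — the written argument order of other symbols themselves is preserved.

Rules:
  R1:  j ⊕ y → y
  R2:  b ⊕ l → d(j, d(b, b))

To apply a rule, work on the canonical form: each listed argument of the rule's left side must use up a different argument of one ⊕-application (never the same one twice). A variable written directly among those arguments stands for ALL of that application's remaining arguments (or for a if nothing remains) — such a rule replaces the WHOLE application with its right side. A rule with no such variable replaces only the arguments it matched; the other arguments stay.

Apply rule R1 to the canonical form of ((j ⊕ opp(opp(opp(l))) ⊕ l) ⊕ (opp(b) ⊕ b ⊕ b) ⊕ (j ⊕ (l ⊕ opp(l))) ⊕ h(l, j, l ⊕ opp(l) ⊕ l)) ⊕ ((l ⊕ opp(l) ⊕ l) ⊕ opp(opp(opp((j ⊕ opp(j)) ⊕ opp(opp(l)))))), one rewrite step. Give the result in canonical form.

Canonical form:  b ⊕ h(l, j, l) ⊕ j ⊕ j
Apply R1:  consuming j;  y := b ⊕ h(l, j, l) ⊕ j
The extension variable absorbs all remaining arguments, so the whole application is rewritten.
New term:  b ⊕ h(l, j, l) ⊕ j

Answer: b ⊕ h(l, j, l) ⊕ j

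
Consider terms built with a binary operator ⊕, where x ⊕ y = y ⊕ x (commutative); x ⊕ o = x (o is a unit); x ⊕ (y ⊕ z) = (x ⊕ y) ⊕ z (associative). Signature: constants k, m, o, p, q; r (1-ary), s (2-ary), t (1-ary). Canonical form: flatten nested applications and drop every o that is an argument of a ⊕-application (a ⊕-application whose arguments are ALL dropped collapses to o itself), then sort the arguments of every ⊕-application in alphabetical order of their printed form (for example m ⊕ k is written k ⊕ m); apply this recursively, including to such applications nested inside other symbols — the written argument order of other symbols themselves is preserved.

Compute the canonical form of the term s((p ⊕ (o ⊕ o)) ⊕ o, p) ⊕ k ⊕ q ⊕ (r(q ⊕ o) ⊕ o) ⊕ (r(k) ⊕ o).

Answer: k ⊕ q ⊕ r(k) ⊕ r(q) ⊕ s(p, p)

Derivation:
Merge nested applications:  s((p ⊕ (o ⊕ o)) ⊕ o, p) ⊕ k ⊕ q ⊕ r(q ⊕ o) ⊕ o ⊕ r(k) ⊕ o
Canonicalize subterm:  s((p ⊕ (o ⊕ o)) ⊕ o, p)  →  s(p, p)
Canonicalize subterm:  r(q ⊕ o)  →  r(q)
Units out:  drop o (×2)
Sort arguments:  k ⊕ q ⊕ r(k) ⊕ r(q) ⊕ s(p, p)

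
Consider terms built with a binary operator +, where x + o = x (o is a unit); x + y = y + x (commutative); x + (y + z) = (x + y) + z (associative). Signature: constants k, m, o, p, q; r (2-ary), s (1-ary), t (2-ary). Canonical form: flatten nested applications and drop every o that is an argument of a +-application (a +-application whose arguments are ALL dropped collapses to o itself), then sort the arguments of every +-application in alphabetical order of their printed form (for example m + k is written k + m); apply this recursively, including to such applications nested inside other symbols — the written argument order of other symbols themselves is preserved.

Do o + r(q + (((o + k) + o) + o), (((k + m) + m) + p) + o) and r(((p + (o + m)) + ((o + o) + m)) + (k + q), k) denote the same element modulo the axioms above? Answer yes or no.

Answer: no — r(k + q, k + m + m + p) vs r(k + m + m + p + q, k)

Derivation:
Left:  o + r(q + (((o + k) + o) + o), (((k + m) + m) + p) + o)
  Simplify inside:  r(q + (((o + k) + o) + o), (((k + m) + m) + p) + o)  →  r(k + q, k + m + m + p)
  Unit:  drop o
  Order the arguments:  r(k + q, k + m + m + p)
Right:  r(((p + (o + m)) + ((o + o) + m)) + (k + q), k)
  Descend into:  ((p + (o + m)) + ((o + o) + m)) + (k + q)
  Flatten:  p + o + m + o + o + m + k + q
  Units out:  drop o (×3)
  Sort:  k + m + m + p + q
  Reassemble:  r(k + m + m + p + q, k)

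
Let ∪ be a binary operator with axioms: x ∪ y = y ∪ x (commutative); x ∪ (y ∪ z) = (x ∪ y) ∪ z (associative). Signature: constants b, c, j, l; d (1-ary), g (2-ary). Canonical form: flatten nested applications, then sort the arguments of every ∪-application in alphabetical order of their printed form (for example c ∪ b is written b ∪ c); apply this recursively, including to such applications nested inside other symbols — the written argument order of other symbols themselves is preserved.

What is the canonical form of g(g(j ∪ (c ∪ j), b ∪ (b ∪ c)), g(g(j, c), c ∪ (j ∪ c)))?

Work inside:  c ∪ (j ∪ c)
Merge nested applications:  c ∪ j ∪ c
Order the arguments:  c ∪ c ∪ j
Rebuild:  g(g(c ∪ j ∪ j, b ∪ b ∪ c), g(g(j, c), c ∪ c ∪ j))

Answer: g(g(c ∪ j ∪ j, b ∪ b ∪ c), g(g(j, c), c ∪ c ∪ j))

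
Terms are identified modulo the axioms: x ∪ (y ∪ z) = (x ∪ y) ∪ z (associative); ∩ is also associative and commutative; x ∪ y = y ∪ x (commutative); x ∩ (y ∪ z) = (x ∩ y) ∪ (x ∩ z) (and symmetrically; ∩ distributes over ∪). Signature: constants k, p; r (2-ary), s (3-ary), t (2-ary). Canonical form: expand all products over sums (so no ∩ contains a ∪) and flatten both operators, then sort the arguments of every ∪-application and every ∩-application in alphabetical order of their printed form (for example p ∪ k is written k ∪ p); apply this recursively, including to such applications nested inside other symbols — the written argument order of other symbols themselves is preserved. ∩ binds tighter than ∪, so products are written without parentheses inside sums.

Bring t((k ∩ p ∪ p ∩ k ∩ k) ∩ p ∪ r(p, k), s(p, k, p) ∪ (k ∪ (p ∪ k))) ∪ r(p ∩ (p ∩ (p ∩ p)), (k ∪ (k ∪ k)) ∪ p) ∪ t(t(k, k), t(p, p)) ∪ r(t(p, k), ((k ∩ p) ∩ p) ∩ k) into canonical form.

Answer: r(p ∩ p ∩ p ∩ p, k ∪ k ∪ k ∪ p) ∪ r(t(p, k), k ∩ k ∩ p ∩ p) ∪ t(k ∩ k ∩ p ∩ p ∪ k ∩ p ∩ p ∪ r(p, k), k ∪ k ∪ p ∪ s(p, k, p)) ∪ t(t(k, k), t(p, p))

Derivation:
Expand:  t(k ∩ k ∩ p ∩ p ∪ k ∩ p ∩ p ∪ r(p, k), k ∪ k ∪ p ∪ s(p, k, p)) ∪ r(p ∩ p ∩ p ∩ p, k ∪ k ∪ k ∪ p) ∪ t(t(k, k), t(p, p)) ∪ r(t(p, k), k ∩ k ∩ p ∩ p)
Order the arguments:  r(p ∩ p ∩ p ∩ p, k ∪ k ∪ k ∪ p) ∪ r(t(p, k), k ∩ k ∩ p ∩ p) ∪ t(k ∩ k ∩ p ∩ p ∪ k ∩ p ∩ p ∪ r(p, k), k ∪ k ∪ p ∪ s(p, k, p)) ∪ t(t(k, k), t(p, p))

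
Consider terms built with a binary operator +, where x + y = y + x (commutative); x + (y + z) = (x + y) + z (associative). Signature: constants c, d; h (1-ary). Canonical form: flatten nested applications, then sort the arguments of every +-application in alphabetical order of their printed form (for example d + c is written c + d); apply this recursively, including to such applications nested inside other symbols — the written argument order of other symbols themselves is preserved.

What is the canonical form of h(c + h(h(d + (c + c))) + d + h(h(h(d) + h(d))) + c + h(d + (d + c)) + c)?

Descend into:  c + h(h(d + (c + c))) + d + h(h(h(d) + h(d))) + c + h(d + (d + c)) + c
Simplify inside:  h(h(d + (c + c)))  →  h(h(c + c + d))
Inside:  h(d + (d + c))  →  h(c + d + d)
Sort arguments:  c + c + c + d + h(c + d + d) + h(h(c + c + d)) + h(h(h(d) + h(d)))
Reassemble:  h(c + c + c + d + h(c + d + d) + h(h(c + c + d)) + h(h(h(d) + h(d))))

Answer: h(c + c + c + d + h(c + d + d) + h(h(c + c + d)) + h(h(h(d) + h(d))))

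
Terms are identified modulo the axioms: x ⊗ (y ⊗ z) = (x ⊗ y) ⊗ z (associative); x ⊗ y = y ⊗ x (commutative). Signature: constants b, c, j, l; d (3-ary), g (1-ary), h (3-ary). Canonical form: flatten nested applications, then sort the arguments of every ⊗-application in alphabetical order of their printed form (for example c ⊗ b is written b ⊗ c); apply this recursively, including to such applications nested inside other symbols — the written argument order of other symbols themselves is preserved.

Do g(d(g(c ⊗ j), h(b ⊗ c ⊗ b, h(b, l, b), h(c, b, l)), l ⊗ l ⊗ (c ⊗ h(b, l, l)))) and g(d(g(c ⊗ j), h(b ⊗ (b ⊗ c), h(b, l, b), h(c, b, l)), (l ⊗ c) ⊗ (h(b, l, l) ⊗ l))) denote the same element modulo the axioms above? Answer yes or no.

Answer: yes — both canonical forms are g(d(g(c ⊗ j), h(b ⊗ b ⊗ c, h(b, l, b), h(c, b, l)), c ⊗ h(b, l, l) ⊗ l ⊗ l))

Derivation:
Left:  g(d(g(c ⊗ j), h(b ⊗ c ⊗ b, h(b, l, b), h(c, b, l)), l ⊗ l ⊗ (c ⊗ h(b, l, l))))
  Work inside:  l ⊗ l ⊗ (c ⊗ h(b, l, l))
  Un-nest:  l ⊗ l ⊗ c ⊗ h(b, l, l)
  Sort:  c ⊗ h(b, l, l) ⊗ l ⊗ l
  Rebuild:  g(d(g(c ⊗ j), h(b ⊗ b ⊗ c, h(b, l, b), h(c, b, l)), c ⊗ h(b, l, l) ⊗ l ⊗ l))
Right:  g(d(g(c ⊗ j), h(b ⊗ (b ⊗ c), h(b, l, b), h(c, b, l)), (l ⊗ c) ⊗ (h(b, l, l) ⊗ l)))
  Descend into:  (l ⊗ c) ⊗ (h(b, l, l) ⊗ l)
  Un-nest:  l ⊗ c ⊗ h(b, l, l) ⊗ l
  Sort:  c ⊗ h(b, l, l) ⊗ l ⊗ l
  Reassemble:  g(d(g(c ⊗ j), h(b ⊗ b ⊗ c, h(b, l, b), h(c, b, l)), c ⊗ h(b, l, l) ⊗ l ⊗ l))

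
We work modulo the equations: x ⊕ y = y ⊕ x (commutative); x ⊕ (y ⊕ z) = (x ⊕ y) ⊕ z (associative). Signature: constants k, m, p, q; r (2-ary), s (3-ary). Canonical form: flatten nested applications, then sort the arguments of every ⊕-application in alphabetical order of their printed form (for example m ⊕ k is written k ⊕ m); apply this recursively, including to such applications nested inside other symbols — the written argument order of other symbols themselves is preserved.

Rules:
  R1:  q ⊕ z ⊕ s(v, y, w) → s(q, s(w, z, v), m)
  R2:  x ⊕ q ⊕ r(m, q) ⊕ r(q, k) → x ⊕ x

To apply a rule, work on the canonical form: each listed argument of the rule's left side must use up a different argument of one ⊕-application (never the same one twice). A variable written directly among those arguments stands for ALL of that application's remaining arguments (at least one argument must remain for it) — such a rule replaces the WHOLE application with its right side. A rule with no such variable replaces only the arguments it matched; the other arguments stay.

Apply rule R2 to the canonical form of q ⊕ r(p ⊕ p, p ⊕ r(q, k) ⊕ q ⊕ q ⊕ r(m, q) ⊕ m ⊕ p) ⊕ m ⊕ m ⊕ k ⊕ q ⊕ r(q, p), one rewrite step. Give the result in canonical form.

Answer: k ⊕ m ⊕ m ⊕ q ⊕ q ⊕ r(p ⊕ p, m ⊕ m ⊕ p ⊕ p ⊕ p ⊕ p ⊕ q ⊕ q) ⊕ r(q, p)

Derivation:
Canonical form:  k ⊕ m ⊕ m ⊕ q ⊕ q ⊕ r(p ⊕ p, m ⊕ p ⊕ p ⊕ q ⊕ q ⊕ r(m, q) ⊕ r(q, k)) ⊕ r(q, p)
Match R2:  consume q, r(m, q), r(q, k);  x := m ⊕ p ⊕ p ⊕ q
The variable takes the whole remainder — replace the entire application.
Result:  k ⊕ m ⊕ m ⊕ q ⊕ q ⊕ r(p ⊕ p, m ⊕ m ⊕ p ⊕ p ⊕ p ⊕ p ⊕ q ⊕ q) ⊕ r(q, p)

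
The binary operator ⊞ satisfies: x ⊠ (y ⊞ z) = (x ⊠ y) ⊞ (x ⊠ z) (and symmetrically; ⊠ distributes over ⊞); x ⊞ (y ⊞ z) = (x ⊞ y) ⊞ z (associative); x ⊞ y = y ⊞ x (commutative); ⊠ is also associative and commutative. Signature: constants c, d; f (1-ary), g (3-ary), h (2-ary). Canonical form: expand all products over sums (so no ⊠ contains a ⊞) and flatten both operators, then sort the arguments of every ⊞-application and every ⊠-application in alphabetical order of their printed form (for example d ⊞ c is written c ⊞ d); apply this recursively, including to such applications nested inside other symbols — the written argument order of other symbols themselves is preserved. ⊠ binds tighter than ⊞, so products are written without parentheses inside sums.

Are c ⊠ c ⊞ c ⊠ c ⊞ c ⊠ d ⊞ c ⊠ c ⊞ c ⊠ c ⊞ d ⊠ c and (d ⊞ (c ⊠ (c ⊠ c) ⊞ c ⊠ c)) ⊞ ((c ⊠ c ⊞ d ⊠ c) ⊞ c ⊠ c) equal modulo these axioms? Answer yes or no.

Answer: no — c ⊠ c ⊞ c ⊠ c ⊞ c ⊠ c ⊞ c ⊠ c ⊞ c ⊠ d ⊞ c ⊠ d vs c ⊠ c ⊞ c ⊠ c ⊞ c ⊠ c ⊞ c ⊠ c ⊠ c ⊞ c ⊠ d ⊞ d

Derivation:
Left:  c ⊠ c ⊞ c ⊠ c ⊞ c ⊠ d ⊞ c ⊠ c ⊞ c ⊠ c ⊞ d ⊠ c
  Un-nest:  c ⊠ c ⊞ c ⊠ c ⊞ c ⊠ d ⊞ c ⊠ c ⊞ c ⊠ c ⊞ c ⊠ d
  Sort:  c ⊠ c ⊞ c ⊠ c ⊞ c ⊠ c ⊞ c ⊠ c ⊞ c ⊠ d ⊞ c ⊠ d
Right:  (d ⊞ (c ⊠ (c ⊠ c) ⊞ c ⊠ c)) ⊞ ((c ⊠ c ⊞ d ⊠ c) ⊞ c ⊠ c)
  Un-nest:  d ⊞ c ⊠ c ⊠ c ⊞ c ⊠ c ⊞ c ⊠ c ⊞ c ⊠ d ⊞ c ⊠ c
  Sort:  c ⊠ c ⊞ c ⊠ c ⊞ c ⊠ c ⊞ c ⊠ c ⊠ c ⊞ c ⊠ d ⊞ d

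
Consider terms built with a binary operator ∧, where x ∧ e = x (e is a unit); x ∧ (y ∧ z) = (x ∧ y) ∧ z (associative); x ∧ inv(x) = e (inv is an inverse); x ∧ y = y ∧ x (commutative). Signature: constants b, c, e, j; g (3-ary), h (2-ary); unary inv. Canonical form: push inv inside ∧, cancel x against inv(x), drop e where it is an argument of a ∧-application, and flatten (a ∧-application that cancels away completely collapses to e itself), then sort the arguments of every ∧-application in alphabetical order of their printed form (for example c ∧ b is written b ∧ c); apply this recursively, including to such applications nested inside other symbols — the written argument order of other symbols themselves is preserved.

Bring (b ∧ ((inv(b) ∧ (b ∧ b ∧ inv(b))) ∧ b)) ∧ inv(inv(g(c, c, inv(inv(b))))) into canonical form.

Push inv inside:  distribute inv over ∧ and collapse double inv
Collect:  b ∧ b ∧ g(c, c, b)

Answer: b ∧ b ∧ g(c, c, b)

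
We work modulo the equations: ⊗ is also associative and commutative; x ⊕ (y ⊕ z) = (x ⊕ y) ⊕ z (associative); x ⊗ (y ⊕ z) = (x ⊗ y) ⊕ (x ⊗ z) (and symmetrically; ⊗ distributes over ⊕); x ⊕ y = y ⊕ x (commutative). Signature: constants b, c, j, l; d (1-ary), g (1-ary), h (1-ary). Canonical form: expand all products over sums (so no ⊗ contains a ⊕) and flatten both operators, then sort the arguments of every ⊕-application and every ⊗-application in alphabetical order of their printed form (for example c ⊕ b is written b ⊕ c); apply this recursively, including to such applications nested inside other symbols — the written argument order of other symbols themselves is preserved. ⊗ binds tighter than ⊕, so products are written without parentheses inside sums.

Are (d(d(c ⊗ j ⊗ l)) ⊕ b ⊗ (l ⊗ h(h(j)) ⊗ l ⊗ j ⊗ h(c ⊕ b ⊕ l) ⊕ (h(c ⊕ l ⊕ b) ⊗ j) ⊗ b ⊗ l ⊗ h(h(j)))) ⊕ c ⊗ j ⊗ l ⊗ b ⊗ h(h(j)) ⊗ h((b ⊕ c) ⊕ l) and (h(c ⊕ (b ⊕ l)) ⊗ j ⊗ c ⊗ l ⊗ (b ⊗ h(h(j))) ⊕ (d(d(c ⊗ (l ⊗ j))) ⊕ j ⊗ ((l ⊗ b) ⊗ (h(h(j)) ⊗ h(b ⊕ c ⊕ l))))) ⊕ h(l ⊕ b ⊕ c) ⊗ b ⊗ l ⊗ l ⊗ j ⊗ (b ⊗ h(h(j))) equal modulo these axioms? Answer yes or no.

Answer: no — b ⊗ b ⊗ h(b ⊕ c ⊕ l) ⊗ h(h(j)) ⊗ j ⊗ l ⊕ b ⊗ c ⊗ h(b ⊕ c ⊕ l) ⊗ h(h(j)) ⊗ j ⊗ l ⊕ b ⊗ h(b ⊕ c ⊕ l) ⊗ h(h(j)) ⊗ j ⊗ l ⊗ l ⊕ d(d(c ⊗ j ⊗ l)) vs b ⊗ b ⊗ h(b ⊕ c ⊕ l) ⊗ h(h(j)) ⊗ j ⊗ l ⊗ l ⊕ b ⊗ c ⊗ h(b ⊕ c ⊕ l) ⊗ h(h(j)) ⊗ j ⊗ l ⊕ b ⊗ h(b ⊕ c ⊕ l) ⊗ h(h(j)) ⊗ j ⊗ l ⊕ d(d(c ⊗ j ⊗ l))

Derivation:
Left:  (d(d(c ⊗ j ⊗ l)) ⊕ b ⊗ (l ⊗ h(h(j)) ⊗ l ⊗ j ⊗ h(c ⊕ b ⊕ l) ⊕ (h(c ⊕ l ⊕ b) ⊗ j) ⊗ b ⊗ l ⊗ h(h(j)))) ⊕ c ⊗ j ⊗ l ⊗ b ⊗ h(h(j)) ⊗ h((b ⊕ c) ⊕ l)
  Expand:  d(d(c ⊗ j ⊗ l)) ⊕ b ⊗ h(b ⊕ c ⊕ l) ⊗ h(h(j)) ⊗ j ⊗ l ⊗ l ⊕ b ⊗ b ⊗ h(b ⊕ c ⊕ l) ⊗ h(h(j)) ⊗ j ⊗ l ⊕ b ⊗ c ⊗ h(b ⊕ c ⊕ l) ⊗ h(h(j)) ⊗ j ⊗ l
  Order the arguments:  b ⊗ b ⊗ h(b ⊕ c ⊕ l) ⊗ h(h(j)) ⊗ j ⊗ l ⊕ b ⊗ c ⊗ h(b ⊕ c ⊕ l) ⊗ h(h(j)) ⊗ j ⊗ l ⊕ b ⊗ h(b ⊕ c ⊕ l) ⊗ h(h(j)) ⊗ j ⊗ l ⊗ l ⊕ d(d(c ⊗ j ⊗ l))
Right:  (h(c ⊕ (b ⊕ l)) ⊗ j ⊗ c ⊗ l ⊗ (b ⊗ h(h(j))) ⊕ (d(d(c ⊗ (l ⊗ j))) ⊕ j ⊗ ((l ⊗ b) ⊗ (h(h(j)) ⊗ h(b ⊕ c ⊕ l))))) ⊕ h(l ⊕ b ⊕ c) ⊗ b ⊗ l ⊗ l ⊗ j ⊗ (b ⊗ h(h(j)))
  Merge nested applications:  b ⊗ c ⊗ h(b ⊕ c ⊕ l) ⊗ h(h(j)) ⊗ j ⊗ l ⊕ d(d(c ⊗ j ⊗ l)) ⊕ b ⊗ h(b ⊕ c ⊕ l) ⊗ h(h(j)) ⊗ j ⊗ l ⊕ b ⊗ b ⊗ h(b ⊕ c ⊕ l) ⊗ h(h(j)) ⊗ j ⊗ l ⊗ l
  Order the arguments:  b ⊗ b ⊗ h(b ⊕ c ⊕ l) ⊗ h(h(j)) ⊗ j ⊗ l ⊗ l ⊕ b ⊗ c ⊗ h(b ⊕ c ⊕ l) ⊗ h(h(j)) ⊗ j ⊗ l ⊕ b ⊗ h(b ⊕ c ⊕ l) ⊗ h(h(j)) ⊗ j ⊗ l ⊕ d(d(c ⊗ j ⊗ l))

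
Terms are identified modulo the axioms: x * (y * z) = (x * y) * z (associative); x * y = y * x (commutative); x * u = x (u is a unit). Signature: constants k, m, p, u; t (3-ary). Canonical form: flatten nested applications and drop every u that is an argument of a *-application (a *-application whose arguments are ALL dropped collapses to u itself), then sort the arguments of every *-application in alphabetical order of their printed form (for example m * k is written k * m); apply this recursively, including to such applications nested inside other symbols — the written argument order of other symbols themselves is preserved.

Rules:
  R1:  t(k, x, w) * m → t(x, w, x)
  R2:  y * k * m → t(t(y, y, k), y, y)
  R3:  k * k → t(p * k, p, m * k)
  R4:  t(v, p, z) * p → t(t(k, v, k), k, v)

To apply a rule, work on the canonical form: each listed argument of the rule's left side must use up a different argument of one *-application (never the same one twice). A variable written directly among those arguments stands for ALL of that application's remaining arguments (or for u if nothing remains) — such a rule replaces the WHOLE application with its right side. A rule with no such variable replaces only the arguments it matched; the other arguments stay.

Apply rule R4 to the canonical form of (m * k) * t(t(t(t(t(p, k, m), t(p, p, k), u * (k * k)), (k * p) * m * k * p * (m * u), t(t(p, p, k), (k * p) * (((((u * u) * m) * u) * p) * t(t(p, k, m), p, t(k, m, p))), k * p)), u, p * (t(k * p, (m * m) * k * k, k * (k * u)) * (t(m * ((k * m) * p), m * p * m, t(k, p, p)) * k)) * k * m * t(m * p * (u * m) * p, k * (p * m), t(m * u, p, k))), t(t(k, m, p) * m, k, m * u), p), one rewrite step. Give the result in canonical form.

Answer: k * m * t(t(t(t(t(p, k, m), t(p, p, k), k * k), k * k * m * m * p * p, t(t(p, p, k), k * m * p * t(t(k, t(p, k, m), k), k, t(p, k, m)), k * p)), u, k * k * m * p * t(k * m * m * p, m * m * p, t(k, p, p)) * t(k * p, k * k * m * m, k * k) * t(m * m * p * p, k * m * p, t(m, p, k))), t(m * t(k, m, p), k, m), p)

Derivation:
Canonical form:  k * m * t(t(t(t(t(p, k, m), t(p, p, k), k * k), k * k * m * m * p * p, t(t(p, p, k), k * m * p * p * t(t(p, k, m), p, t(k, m, p)), k * p)), u, k * k * m * p * t(k * m * m * p, m * m * p, t(k, p, p)) * t(k * p, k * k * m * m, k * k) * t(m * m * p * p, k * m * p, t(m, p, k))), t(m * t(k, m, p), k, m), p)
Match R4:  consume p, t(t(p, k, m), p, t(k, m, p));  v := t(p, k, m), z := t(k, m, p)
New term:  k * m * t(t(t(t(t(p, k, m), t(p, p, k), k * k), k * k * m * m * p * p, t(t(p, p, k), k * m * p * t(t(k, t(p, k, m), k), k, t(p, k, m)), k * p)), u, k * k * m * p * t(k * m * m * p, m * m * p, t(k, p, p)) * t(k * p, k * k * m * m, k * k) * t(m * m * p * p, k * m * p, t(m, p, k))), t(m * t(k, m, p), k, m), p)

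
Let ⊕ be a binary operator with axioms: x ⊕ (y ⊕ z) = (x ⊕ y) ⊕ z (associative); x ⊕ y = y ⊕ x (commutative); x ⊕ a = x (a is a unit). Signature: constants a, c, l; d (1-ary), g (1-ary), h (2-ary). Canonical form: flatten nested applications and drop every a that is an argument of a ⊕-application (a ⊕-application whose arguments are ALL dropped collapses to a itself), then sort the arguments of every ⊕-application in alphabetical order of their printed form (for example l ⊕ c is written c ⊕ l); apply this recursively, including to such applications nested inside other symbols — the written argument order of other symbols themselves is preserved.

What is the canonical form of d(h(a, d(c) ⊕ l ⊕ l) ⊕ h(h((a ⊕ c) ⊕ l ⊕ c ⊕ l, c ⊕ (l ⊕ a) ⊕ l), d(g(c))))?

Focus inside:  h(a, d(c) ⊕ l ⊕ l) ⊕ h(h((a ⊕ c) ⊕ l ⊕ c ⊕ l, c ⊕ (l ⊕ a) ⊕ l), d(g(c)))
Canonicalize subterm:  h(h((a ⊕ c) ⊕ l ⊕ c ⊕ l, c ⊕ (l ⊕ a) ⊕ l), d(g(c)))  →  h(h(c ⊕ c ⊕ l ⊕ l, c ⊕ l ⊕ l), d(g(c)))
Sort:  h(a, d(c) ⊕ l ⊕ l) ⊕ h(h(c ⊕ c ⊕ l ⊕ l, c ⊕ l ⊕ l), d(g(c)))
Reassemble:  d(h(a, d(c) ⊕ l ⊕ l) ⊕ h(h(c ⊕ c ⊕ l ⊕ l, c ⊕ l ⊕ l), d(g(c))))

Answer: d(h(a, d(c) ⊕ l ⊕ l) ⊕ h(h(c ⊕ c ⊕ l ⊕ l, c ⊕ l ⊕ l), d(g(c))))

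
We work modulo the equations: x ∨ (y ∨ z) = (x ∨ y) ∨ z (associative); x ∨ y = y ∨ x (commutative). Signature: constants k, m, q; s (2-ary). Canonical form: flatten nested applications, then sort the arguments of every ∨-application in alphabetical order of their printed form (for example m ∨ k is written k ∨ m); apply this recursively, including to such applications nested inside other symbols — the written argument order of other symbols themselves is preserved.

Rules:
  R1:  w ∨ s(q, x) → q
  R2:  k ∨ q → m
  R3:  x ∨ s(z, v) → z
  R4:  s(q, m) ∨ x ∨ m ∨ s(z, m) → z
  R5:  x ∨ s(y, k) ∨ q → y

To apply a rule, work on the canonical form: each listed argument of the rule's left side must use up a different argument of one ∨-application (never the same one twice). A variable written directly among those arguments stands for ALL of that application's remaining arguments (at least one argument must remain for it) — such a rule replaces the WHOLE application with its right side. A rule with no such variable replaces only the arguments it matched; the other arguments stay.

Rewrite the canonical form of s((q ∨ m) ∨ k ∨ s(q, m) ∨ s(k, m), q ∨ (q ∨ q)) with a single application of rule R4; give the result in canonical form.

Canonical form:  s(k ∨ m ∨ q ∨ s(k, m) ∨ s(q, m), q ∨ q ∨ q)
Match R4:  consume m, s(k, m), s(q, m);  x := k ∨ q, z := k
The variable takes the whole remainder — replace the entire application.
New term:  s(k, q ∨ q ∨ q)

Answer: s(k, q ∨ q ∨ q)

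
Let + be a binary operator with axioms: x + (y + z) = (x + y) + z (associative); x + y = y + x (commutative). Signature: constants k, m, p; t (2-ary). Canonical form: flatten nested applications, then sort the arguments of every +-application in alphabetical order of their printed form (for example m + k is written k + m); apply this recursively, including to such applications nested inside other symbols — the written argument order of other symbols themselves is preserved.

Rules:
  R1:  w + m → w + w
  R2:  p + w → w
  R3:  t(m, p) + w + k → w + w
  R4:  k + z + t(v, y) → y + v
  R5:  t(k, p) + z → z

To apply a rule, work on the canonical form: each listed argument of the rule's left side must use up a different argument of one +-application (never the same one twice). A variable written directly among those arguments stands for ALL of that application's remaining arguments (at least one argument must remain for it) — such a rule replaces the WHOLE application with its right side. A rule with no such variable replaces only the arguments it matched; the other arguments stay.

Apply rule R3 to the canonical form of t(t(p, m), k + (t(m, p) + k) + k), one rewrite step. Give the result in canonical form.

Canonical form:  t(t(p, m), k + k + k + t(m, p))
Match R3:  consume k, t(m, p);  w := k + k
Every leftover argument binds to the variable; the entire application is replaced.
Giving:  t(t(p, m), k + k + k + k)

Answer: t(t(p, m), k + k + k + k)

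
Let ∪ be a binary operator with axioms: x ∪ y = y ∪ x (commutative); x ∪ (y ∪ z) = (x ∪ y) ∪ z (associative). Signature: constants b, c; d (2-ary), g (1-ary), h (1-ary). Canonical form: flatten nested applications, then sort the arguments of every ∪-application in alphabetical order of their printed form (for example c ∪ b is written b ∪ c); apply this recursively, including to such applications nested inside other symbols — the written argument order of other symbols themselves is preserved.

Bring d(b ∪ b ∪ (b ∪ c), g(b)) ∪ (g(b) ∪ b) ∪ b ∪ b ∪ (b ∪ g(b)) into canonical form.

Answer: b ∪ b ∪ b ∪ b ∪ d(b ∪ b ∪ b ∪ c, g(b)) ∪ g(b) ∪ g(b)

Derivation:
Flatten:  d(b ∪ b ∪ (b ∪ c), g(b)) ∪ g(b) ∪ b ∪ b ∪ b ∪ b ∪ g(b)
Inside:  d(b ∪ b ∪ (b ∪ c), g(b))  →  d(b ∪ b ∪ b ∪ c, g(b))
Order the arguments:  b ∪ b ∪ b ∪ b ∪ d(b ∪ b ∪ b ∪ c, g(b)) ∪ g(b) ∪ g(b)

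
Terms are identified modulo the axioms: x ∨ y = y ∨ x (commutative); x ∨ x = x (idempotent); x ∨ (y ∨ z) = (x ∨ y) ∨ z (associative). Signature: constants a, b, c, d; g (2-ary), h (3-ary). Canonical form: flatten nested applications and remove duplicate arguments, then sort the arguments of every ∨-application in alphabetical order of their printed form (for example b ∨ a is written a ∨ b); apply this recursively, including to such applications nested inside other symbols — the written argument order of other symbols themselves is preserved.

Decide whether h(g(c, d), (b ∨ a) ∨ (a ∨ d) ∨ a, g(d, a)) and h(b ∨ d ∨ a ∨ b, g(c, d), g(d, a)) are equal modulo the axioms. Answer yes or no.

Left:  h(g(c, d), (b ∨ a) ∨ (a ∨ d) ∨ a, g(d, a))
  Descend into:  (b ∨ a) ∨ (a ∨ d) ∨ a
  Flatten:  b ∨ a ∨ a ∨ d ∨ a
  Idempotence:  drop duplicate a, a
  Order the arguments:  a ∨ b ∨ d
  Rebuild:  h(g(c, d), a ∨ b ∨ d, g(d, a))
Right:  h(b ∨ d ∨ a ∨ b, g(c, d), g(d, a))
  Work inside:  b ∨ d ∨ a ∨ b
  Deduplicate:  drop duplicate b
  Sort arguments:  a ∨ b ∨ d
  Reassemble:  h(a ∨ b ∨ d, g(c, d), g(d, a))

Answer: no — h(g(c, d), a ∨ b ∨ d, g(d, a)) vs h(a ∨ b ∨ d, g(c, d), g(d, a))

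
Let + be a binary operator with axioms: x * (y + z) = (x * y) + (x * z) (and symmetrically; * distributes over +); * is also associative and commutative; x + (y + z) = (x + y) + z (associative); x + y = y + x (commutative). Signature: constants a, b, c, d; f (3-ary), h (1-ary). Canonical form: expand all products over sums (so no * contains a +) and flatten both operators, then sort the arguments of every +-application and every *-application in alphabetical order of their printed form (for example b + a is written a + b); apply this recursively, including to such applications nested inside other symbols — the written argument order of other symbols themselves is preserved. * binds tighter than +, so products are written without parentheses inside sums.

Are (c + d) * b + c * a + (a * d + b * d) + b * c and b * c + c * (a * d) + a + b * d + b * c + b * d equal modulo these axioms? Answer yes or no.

Left:  (c + d) * b + c * a + (a * d + b * d) + b * c
  Expand products over sums:  b * c + b * d + a * c + a * d + b * d + b * c
  Sort:  a * c + a * d + b * c + b * c + b * d + b * d
Right:  b * c + c * (a * d) + a + b * d + b * c + b * d
  Flatten:  b * c + a * c * d + a + b * d + b * c + b * d
  Order the arguments:  a + a * c * d + b * c + b * c + b * d + b * d

Answer: no — a * c + a * d + b * c + b * c + b * d + b * d vs a + a * c * d + b * c + b * c + b * d + b * d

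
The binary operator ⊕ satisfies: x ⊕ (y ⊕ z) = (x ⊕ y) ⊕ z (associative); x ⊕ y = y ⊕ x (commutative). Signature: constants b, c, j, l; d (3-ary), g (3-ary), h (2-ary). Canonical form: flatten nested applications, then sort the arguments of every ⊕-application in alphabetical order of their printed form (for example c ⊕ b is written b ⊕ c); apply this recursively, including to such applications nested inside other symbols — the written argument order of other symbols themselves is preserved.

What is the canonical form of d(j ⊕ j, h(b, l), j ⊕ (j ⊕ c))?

Answer: d(j ⊕ j, h(b, l), c ⊕ j ⊕ j)

Derivation:
Work inside:  j ⊕ (j ⊕ c)
Flatten:  j ⊕ j ⊕ c
Sort:  c ⊕ j ⊕ j
Put back:  d(j ⊕ j, h(b, l), c ⊕ j ⊕ j)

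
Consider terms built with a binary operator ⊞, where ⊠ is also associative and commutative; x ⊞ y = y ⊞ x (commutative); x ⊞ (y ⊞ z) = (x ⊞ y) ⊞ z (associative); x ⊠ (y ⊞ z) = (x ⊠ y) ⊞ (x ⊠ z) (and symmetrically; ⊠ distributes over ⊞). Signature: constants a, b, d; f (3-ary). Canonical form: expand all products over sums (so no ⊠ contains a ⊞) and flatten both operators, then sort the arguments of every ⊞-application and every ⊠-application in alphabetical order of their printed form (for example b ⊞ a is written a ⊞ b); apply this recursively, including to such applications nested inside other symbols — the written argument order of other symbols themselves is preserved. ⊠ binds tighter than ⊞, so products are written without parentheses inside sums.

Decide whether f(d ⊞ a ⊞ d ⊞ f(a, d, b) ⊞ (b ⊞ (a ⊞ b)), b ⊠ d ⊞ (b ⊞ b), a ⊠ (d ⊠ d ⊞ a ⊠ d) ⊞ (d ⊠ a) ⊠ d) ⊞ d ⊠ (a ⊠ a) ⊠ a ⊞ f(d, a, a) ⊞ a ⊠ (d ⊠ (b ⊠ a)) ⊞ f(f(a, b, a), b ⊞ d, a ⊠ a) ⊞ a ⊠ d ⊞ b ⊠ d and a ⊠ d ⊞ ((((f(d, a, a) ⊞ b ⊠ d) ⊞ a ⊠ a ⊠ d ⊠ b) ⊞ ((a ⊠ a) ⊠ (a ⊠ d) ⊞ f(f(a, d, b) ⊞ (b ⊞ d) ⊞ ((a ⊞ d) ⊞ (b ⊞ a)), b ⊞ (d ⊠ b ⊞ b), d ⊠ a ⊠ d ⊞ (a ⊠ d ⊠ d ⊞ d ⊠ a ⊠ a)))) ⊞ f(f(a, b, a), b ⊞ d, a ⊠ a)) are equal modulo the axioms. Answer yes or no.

Left:  f(d ⊞ a ⊞ d ⊞ f(a, d, b) ⊞ (b ⊞ (a ⊞ b)), b ⊠ d ⊞ (b ⊞ b), a ⊠ (d ⊠ d ⊞ a ⊠ d) ⊞ (d ⊠ a) ⊠ d) ⊞ d ⊠ (a ⊠ a) ⊠ a ⊞ f(d, a, a) ⊞ a ⊠ (d ⊠ (b ⊠ a)) ⊞ f(f(a, b, a), b ⊞ d, a ⊠ a) ⊞ a ⊠ d ⊞ b ⊠ d
  Expand:  f(a ⊞ a ⊞ b ⊞ b ⊞ d ⊞ d ⊞ f(a, d, b), b ⊞ b ⊞ b ⊠ d, a ⊠ a ⊠ d ⊞ a ⊠ d ⊠ d ⊞ a ⊠ d ⊠ d) ⊞ a ⊠ a ⊠ a ⊠ d ⊞ f(d, a, a) ⊞ a ⊠ a ⊠ b ⊠ d ⊞ f(f(a, b, a), b ⊞ d, a ⊠ a) ⊞ a ⊠ d ⊞ b ⊠ d
  Sort arguments:  a ⊠ a ⊠ a ⊠ d ⊞ a ⊠ a ⊠ b ⊠ d ⊞ a ⊠ d ⊞ b ⊠ d ⊞ f(a ⊞ a ⊞ b ⊞ b ⊞ d ⊞ d ⊞ f(a, d, b), b ⊞ b ⊞ b ⊠ d, a ⊠ a ⊠ d ⊞ a ⊠ d ⊠ d ⊞ a ⊠ d ⊠ d) ⊞ f(d, a, a) ⊞ f(f(a, b, a), b ⊞ d, a ⊠ a)
Right:  a ⊠ d ⊞ ((((f(d, a, a) ⊞ b ⊠ d) ⊞ a ⊠ a ⊠ d ⊠ b) ⊞ ((a ⊠ a) ⊠ (a ⊠ d) ⊞ f(f(a, d, b) ⊞ (b ⊞ d) ⊞ ((a ⊞ d) ⊞ (b ⊞ a)), b ⊞ (d ⊠ b ⊞ b), d ⊠ a ⊠ d ⊞ (a ⊠ d ⊠ d ⊞ d ⊠ a ⊠ a)))) ⊞ f(f(a, b, a), b ⊞ d, a ⊠ a))
  Flatten:  a ⊠ d ⊞ f(d, a, a) ⊞ b ⊠ d ⊞ a ⊠ a ⊠ b ⊠ d ⊞ a ⊠ a ⊠ a ⊠ d ⊞ f(a ⊞ a ⊞ b ⊞ b ⊞ d ⊞ d ⊞ f(a, d, b), b ⊞ b ⊞ b ⊠ d, a ⊠ a ⊠ d ⊞ a ⊠ d ⊠ d ⊞ a ⊠ d ⊠ d) ⊞ f(f(a, b, a), b ⊞ d, a ⊠ a)
  Sort:  a ⊠ a ⊠ a ⊠ d ⊞ a ⊠ a ⊠ b ⊠ d ⊞ a ⊠ d ⊞ b ⊠ d ⊞ f(a ⊞ a ⊞ b ⊞ b ⊞ d ⊞ d ⊞ f(a, d, b), b ⊞ b ⊞ b ⊠ d, a ⊠ a ⊠ d ⊞ a ⊠ d ⊠ d ⊞ a ⊠ d ⊠ d) ⊞ f(d, a, a) ⊞ f(f(a, b, a), b ⊞ d, a ⊠ a)

Answer: yes — both canonical forms are a ⊠ a ⊠ a ⊠ d ⊞ a ⊠ a ⊠ b ⊠ d ⊞ a ⊠ d ⊞ b ⊠ d ⊞ f(a ⊞ a ⊞ b ⊞ b ⊞ d ⊞ d ⊞ f(a, d, b), b ⊞ b ⊞ b ⊠ d, a ⊠ a ⊠ d ⊞ a ⊠ d ⊠ d ⊞ a ⊠ d ⊠ d) ⊞ f(d, a, a) ⊞ f(f(a, b, a), b ⊞ d, a ⊠ a)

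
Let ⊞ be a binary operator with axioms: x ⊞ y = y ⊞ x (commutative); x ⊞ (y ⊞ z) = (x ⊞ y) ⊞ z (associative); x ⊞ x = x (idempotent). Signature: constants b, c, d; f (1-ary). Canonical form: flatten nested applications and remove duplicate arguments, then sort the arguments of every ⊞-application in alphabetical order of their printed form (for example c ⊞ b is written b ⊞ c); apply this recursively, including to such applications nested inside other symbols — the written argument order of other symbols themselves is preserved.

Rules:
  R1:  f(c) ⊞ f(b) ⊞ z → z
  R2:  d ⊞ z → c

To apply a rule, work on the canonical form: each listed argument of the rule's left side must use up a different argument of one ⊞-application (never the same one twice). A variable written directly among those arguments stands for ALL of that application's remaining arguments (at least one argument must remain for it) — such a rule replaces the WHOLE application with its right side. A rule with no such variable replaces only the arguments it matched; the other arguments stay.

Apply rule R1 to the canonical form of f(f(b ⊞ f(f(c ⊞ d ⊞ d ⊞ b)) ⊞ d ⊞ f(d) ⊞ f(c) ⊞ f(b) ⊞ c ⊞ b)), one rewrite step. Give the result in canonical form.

Answer: f(f(b ⊞ c ⊞ d ⊞ f(d) ⊞ f(f(b ⊞ c ⊞ d))))

Derivation:
Canonical form:  f(f(b ⊞ c ⊞ d ⊞ f(b) ⊞ f(c) ⊞ f(d) ⊞ f(f(b ⊞ c ⊞ d))))
Apply R1:  consuming f(b), f(c);  z := b ⊞ c ⊞ d ⊞ f(d) ⊞ f(f(b ⊞ c ⊞ d))
The variable takes the whole remainder — replace the entire application.
New term:  f(f(b ⊞ c ⊞ d ⊞ f(d) ⊞ f(f(b ⊞ c ⊞ d))))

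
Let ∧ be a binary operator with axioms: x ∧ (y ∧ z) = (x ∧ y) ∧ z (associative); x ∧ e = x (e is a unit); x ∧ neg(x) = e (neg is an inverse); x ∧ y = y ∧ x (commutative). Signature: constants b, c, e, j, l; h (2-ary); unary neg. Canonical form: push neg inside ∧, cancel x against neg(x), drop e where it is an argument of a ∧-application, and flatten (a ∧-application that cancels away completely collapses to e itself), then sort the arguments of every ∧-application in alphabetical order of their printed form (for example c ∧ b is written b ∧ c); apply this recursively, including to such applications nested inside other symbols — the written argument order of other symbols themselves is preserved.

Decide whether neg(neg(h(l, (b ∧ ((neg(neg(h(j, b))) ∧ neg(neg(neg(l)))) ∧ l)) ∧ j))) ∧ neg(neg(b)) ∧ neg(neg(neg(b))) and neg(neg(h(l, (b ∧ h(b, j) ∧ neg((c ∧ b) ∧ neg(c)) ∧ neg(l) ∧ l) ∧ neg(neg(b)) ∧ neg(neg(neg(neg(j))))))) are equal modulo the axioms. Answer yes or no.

Answer: no — h(l, b ∧ h(j, b) ∧ j) vs h(l, b ∧ h(b, j) ∧ j)

Derivation:
Left:  neg(neg(h(l, (b ∧ ((neg(neg(h(j, b))) ∧ neg(neg(neg(l)))) ∧ l)) ∧ j))) ∧ neg(neg(b)) ∧ neg(neg(neg(b)))
  Push neg inside:  distribute neg over ∧ and collapse double neg
  Inverses cancel:  b cancels
  Collect terms:  h(l, b ∧ h(j, b) ∧ j)
Right:  neg(neg(h(l, (b ∧ h(b, j) ∧ neg((c ∧ b) ∧ neg(c)) ∧ neg(l) ∧ l) ∧ neg(neg(b)) ∧ neg(neg(neg(neg(j)))))))
  Push neg inside:  distribute neg over ∧ and collapse double neg
  Combine occurrences:  h(l, b ∧ h(b, j) ∧ j)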